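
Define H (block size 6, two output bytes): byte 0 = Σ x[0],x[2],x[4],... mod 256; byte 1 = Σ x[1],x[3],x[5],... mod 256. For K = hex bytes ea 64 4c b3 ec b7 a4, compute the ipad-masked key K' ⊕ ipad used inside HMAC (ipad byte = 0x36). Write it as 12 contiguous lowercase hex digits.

Key hex bytes ea 64 4c b3 ec b7 a4 is 7 bytes > B = 6, so hash it first: H(key) = c6 ce, then zero-pad to 6 bytes: K' = c6 ce 00 00 00 00.
XOR each byte with 0x36: c6⊕36=f0, ce⊕36=f8, 00⊕36=36, 00⊕36=36, 00⊕36=36, 00⊕36=36.

f0f836363636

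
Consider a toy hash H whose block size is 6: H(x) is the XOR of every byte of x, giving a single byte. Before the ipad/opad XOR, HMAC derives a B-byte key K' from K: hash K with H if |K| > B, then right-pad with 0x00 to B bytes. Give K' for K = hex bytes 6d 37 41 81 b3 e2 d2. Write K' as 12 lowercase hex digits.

|K| = 7 > B = 6, so first hash the key.
H(K): XOR 6d⊕37⊕41⊕81⊕b3⊕e2⊕d2 = 19.
Zero-pad H(K) = 19 to 6 bytes: K' = 19 00 00 00 00 00.

190000000000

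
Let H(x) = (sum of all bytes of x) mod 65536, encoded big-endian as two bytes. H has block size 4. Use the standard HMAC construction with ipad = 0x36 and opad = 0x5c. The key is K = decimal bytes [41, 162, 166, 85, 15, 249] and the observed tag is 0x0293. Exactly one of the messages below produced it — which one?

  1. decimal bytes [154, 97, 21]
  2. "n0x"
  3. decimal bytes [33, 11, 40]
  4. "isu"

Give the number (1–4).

Key decimal bytes [41, 162, 166, 85, 15, 249] = 29 a2 a6 55 0f f9 is 6 bytes > B = 4, so hash it first: H(key) = 02 ce, then zero-pad to 4 bytes: K' = 02 ce 00 00.
K' ⊕ ipad = 34 f8 36 36; K' ⊕ opad = 5e 92 5c 5c.
m1: inner = H(34 f8 36 36 9a 61 15) = 02 a8; tag = H(5e 92 5c 5c 02 a8) = 0252
m2: inner = H(34 f8 36 36 6e 30 78) = 02 ae; tag = H(5e 92 5c 5c 02 ae) = 0258
m3: inner = H(34 f8 36 36 21 0b 28) = 01 ec; tag = H(5e 92 5c 5c 01 ec) = 0295
m4: inner = H(34 f8 36 36 69 73 75) = 02 e9; tag = H(5e 92 5c 5c 02 e9) = 0293 ← matches

4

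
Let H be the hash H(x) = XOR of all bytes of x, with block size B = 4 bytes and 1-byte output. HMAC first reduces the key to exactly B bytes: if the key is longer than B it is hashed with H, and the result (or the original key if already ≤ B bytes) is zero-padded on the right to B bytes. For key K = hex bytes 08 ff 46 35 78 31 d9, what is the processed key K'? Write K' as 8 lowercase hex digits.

|K| = 7 > B = 4, so first hash the key.
H(K): XOR 08⊕ff⊕46⊕35⊕78⊕31⊕d9 = 14.
Zero-pad H(K) = 14 to 4 bytes: K' = 14 00 00 00.

14000000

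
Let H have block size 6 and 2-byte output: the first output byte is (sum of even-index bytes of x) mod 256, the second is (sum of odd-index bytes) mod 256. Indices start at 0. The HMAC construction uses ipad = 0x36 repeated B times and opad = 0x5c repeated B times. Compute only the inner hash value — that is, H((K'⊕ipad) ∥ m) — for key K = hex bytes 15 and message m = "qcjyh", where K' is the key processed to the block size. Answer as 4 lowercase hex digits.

Key hex bytes 15 is 1 byte ≤ B = 6; zero-pad to 6 bytes: K' = 15 00 00 00 00 00.
K' ⊕ ipad = 23 36 36 36 36 36.
Inner input = 23 36 36 36 36 36 ∥ 71 63 6a 79 68.
Inner hash: even-index sum = 466 mod 256 = 210; odd-index sum = 382 mod 256 = 126 → d2 7e.

d27e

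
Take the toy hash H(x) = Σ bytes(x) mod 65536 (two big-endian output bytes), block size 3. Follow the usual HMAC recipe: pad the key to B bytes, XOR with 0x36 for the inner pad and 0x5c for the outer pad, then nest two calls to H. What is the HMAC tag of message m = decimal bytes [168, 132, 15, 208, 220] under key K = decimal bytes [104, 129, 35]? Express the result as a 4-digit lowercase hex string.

Key decimal bytes [104, 129, 35] = 68 81 23 is exactly B = 3 bytes: K' = 68 81 23.
K' ⊕ ipad = 5e b7 15.  K' ⊕ opad = 34 dd 7f.
Inner input = (K'⊕ipad) ∥ m = 5e b7 15 ∥ a8 84 0f d0 dc.
Inner hash: sum = 94+183+21+168+132+15+208+220 = 1041 → 04 11.
Outer input = (K'⊕opad) ∥ inner = 34 dd 7f ∥ 04 11.
Outer hash (tag): sum = 52+221+127+4+17 = 421 → 01 a5.

01a5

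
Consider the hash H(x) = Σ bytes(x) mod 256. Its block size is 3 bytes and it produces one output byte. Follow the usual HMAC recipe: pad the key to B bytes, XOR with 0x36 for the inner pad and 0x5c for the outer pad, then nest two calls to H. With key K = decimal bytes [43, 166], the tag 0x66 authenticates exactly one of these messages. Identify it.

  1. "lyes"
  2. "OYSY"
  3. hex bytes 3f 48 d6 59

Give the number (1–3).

Key decimal bytes [43, 166] = 2b a6 is 2 bytes ≤ B = 3; zero-pad to 3 bytes: K' = 2b a6 00.
K' ⊕ ipad = 1d 90 36; K' ⊕ opad = 77 fa 5c.
m1: inner = H(1d 90 36 6c 79 65 73) = a0; tag = H(77 fa 5c a0) = 6d
m2: inner = H(1d 90 36 4f 59 53 59) = 37; tag = H(77 fa 5c 37) = 04
m3: inner = H(1d 90 36 3f 48 d6 59) = 99; tag = H(77 fa 5c 99) = 66 ← matches

3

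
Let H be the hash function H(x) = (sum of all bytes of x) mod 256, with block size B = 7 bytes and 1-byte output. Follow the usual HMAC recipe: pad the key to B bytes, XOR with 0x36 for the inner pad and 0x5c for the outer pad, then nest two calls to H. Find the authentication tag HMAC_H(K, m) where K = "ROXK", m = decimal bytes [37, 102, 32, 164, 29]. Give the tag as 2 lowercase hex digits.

Key "ROXK" = 52 4f 58 4b is 4 bytes ≤ B = 7; zero-pad to 7 bytes: K' = 52 4f 58 4b 00 00 00.
K' ⊕ ipad = 64 79 6e 7d 36 36 36.  K' ⊕ opad = 0e 13 04 17 5c 5c 5c.
Inner input = (K'⊕ipad) ∥ m = 64 79 6e 7d 36 36 36 ∥ 25 66 20 a4 1d.
Inner hash: sum = 100+121+110+125+54+54+54+37+102+32+164+29 = 982; mod 256 = 214 → d6.
Outer input = (K'⊕opad) ∥ inner = 0e 13 04 17 5c 5c 5c ∥ d6.
Outer hash (tag): sum = 14+19+4+23+92+92+92+214 = 550; mod 256 = 38 → 26.

26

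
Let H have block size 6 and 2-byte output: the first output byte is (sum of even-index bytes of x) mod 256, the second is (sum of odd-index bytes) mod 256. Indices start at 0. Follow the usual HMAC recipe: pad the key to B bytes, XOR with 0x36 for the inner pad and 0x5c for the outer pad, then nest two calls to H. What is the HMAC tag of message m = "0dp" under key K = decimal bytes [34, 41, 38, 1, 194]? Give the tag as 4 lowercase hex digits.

4e1e

Key decimal bytes [34, 41, 38, 1, 194] = 22 29 26 01 c2 is 5 bytes ≤ B = 6; zero-pad to 6 bytes: K' = 22 29 26 01 c2 00.
K' ⊕ ipad = 14 1f 10 37 f4 36.  K' ⊕ opad = 7e 75 7a 5d 9e 5c.
Inner input = (K'⊕ipad) ∥ m = 14 1f 10 37 f4 36 ∥ 30 64 70.
Inner hash: even-index sum = 440 mod 256 = 184; odd-index sum = 240 mod 256 = 240 → b8 f0.
Outer input = (K'⊕opad) ∥ inner = 7e 75 7a 5d 9e 5c ∥ b8 f0.
Outer hash (tag): even-index sum = 590 mod 256 = 78; odd-index sum = 542 mod 256 = 30 → 4e 1e.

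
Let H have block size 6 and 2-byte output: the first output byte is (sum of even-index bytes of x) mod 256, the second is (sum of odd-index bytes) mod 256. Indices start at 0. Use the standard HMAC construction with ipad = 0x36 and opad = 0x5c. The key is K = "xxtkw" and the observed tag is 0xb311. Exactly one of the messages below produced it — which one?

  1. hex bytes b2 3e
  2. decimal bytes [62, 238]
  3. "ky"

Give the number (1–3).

Key "xxtkw" = 78 78 74 6b 77 is 5 bytes ≤ B = 6; zero-pad to 6 bytes: K' = 78 78 74 6b 77 00.
K' ⊕ ipad = 4e 4e 42 5d 41 36; K' ⊕ opad = 24 24 28 37 2b 5c.
m1: inner = H(4e 4e 42 5d 41 36 b2 3e) = 83 1f; tag = H(24 24 28 37 2b 5c 83 1f) = fad6
m2: inner = H(4e 4e 42 5d 41 36 3e ee) = 0f cf; tag = H(24 24 28 37 2b 5c 0f cf) = 8686
m3: inner = H(4e 4e 42 5d 41 36 6b 79) = 3c 5a; tag = H(24 24 28 37 2b 5c 3c 5a) = b311 ← matches

3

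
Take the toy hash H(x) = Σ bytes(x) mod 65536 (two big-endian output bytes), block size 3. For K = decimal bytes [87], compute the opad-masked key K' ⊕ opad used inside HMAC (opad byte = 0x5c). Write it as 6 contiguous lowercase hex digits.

Key decimal bytes [87] = 57 is 1 byte ≤ B = 3; zero-pad to 3 bytes: K' = 57 00 00.
XOR each byte with 0x5c: 57⊕5c=0b, 00⊕5c=5c, 00⊕5c=5c.

0b5c5c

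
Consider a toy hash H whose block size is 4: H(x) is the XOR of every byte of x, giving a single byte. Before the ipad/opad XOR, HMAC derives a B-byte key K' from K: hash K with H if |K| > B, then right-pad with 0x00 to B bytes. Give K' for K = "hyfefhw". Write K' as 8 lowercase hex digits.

|K| = 7 > B = 4, so first hash the key.
H(K): XOR 68⊕79⊕66⊕65⊕66⊕68⊕77 = 6b.
Zero-pad H(K) = 6b to 4 bytes: K' = 6b 00 00 00.

6b000000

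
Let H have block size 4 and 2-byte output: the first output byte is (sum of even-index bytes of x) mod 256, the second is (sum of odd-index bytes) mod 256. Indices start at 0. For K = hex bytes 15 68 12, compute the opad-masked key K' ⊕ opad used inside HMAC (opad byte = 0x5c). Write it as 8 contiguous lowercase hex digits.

Key hex bytes 15 68 12 is 3 bytes ≤ B = 4; zero-pad to 4 bytes: K' = 15 68 12 00.
XOR each byte with 0x5c: 15⊕5c=49, 68⊕5c=34, 12⊕5c=4e, 00⊕5c=5c.

49344e5c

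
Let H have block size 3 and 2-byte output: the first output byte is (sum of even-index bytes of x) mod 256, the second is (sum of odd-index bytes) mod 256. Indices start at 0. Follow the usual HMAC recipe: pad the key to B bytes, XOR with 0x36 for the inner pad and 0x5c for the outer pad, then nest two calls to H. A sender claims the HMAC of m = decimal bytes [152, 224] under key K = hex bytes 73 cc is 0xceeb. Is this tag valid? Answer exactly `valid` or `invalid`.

invalid

Key hex bytes 73 cc is 2 bytes ≤ B = 3; zero-pad to 3 bytes: K' = 73 cc 00.
K' ⊕ ipad = 45 fa 36; K' ⊕ opad = 2f 90 5c.
Inner hash: even-index sum = 347 mod 256 = 91; odd-index sum = 402 mod 256 = 146 → 5b 92.
Outer hash (recomputed tag): even-index sum = 285 mod 256 = 29; odd-index sum = 235 mod 256 = 235 → 1d eb.
Recomputed tag = 1deb; claimed = ceeb → mismatch.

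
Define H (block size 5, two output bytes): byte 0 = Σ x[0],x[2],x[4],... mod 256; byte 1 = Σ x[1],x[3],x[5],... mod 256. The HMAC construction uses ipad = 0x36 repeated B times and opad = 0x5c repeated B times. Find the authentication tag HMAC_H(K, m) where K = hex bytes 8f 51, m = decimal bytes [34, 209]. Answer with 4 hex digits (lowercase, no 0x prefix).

4a5f

Key hex bytes 8f 51 is 2 bytes ≤ B = 5; zero-pad to 5 bytes: K' = 8f 51 00 00 00.
K' ⊕ ipad = b9 67 36 36 36.  K' ⊕ opad = d3 0d 5c 5c 5c.
Inner input = (K'⊕ipad) ∥ m = b9 67 36 36 36 ∥ 22 d1.
Inner hash: even-index sum = 502 mod 256 = 246; odd-index sum = 191 mod 256 = 191 → f6 bf.
Outer input = (K'⊕opad) ∥ inner = d3 0d 5c 5c 5c ∥ f6 bf.
Outer hash (tag): even-index sum = 586 mod 256 = 74; odd-index sum = 351 mod 256 = 95 → 4a 5f.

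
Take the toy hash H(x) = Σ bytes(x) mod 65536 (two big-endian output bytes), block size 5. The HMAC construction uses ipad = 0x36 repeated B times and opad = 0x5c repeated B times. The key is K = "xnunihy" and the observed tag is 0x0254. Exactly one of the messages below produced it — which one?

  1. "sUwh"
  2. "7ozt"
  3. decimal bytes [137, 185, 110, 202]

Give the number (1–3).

2

Key "xnunihy" = 78 6e 75 6e 69 68 79 is 7 bytes > B = 5, so hash it first: H(key) = 03 13, then zero-pad to 5 bytes: K' = 03 13 00 00 00.
K' ⊕ ipad = 35 25 36 36 36; K' ⊕ opad = 5f 4f 5c 5c 5c.
m1: inner = H(35 25 36 36 36 73 55 77 68) = 02 a3; tag = H(5f 4f 5c 5c 5c 02 a3) = 0267
m2: inner = H(35 25 36 36 36 37 6f 7a 74) = 02 90; tag = H(5f 4f 5c 5c 5c 02 90) = 0254 ← matches
m3: inner = H(35 25 36 36 36 89 b9 6e ca) = 03 76; tag = H(5f 4f 5c 5c 5c 03 76) = 023b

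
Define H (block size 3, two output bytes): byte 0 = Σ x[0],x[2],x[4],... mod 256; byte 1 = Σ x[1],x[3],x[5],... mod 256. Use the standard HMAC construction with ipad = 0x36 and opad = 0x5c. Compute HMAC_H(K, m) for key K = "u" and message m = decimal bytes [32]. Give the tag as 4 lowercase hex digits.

dbd5

Key "u" = 75 is 1 byte ≤ B = 3; zero-pad to 3 bytes: K' = 75 00 00.
K' ⊕ ipad = 43 36 36.  K' ⊕ opad = 29 5c 5c.
Inner input = (K'⊕ipad) ∥ m = 43 36 36 ∥ 20.
Inner hash: even-index sum = 121 mod 256 = 121; odd-index sum = 86 mod 256 = 86 → 79 56.
Outer input = (K'⊕opad) ∥ inner = 29 5c 5c ∥ 79 56.
Outer hash (tag): even-index sum = 219 mod 256 = 219; odd-index sum = 213 mod 256 = 213 → db d5.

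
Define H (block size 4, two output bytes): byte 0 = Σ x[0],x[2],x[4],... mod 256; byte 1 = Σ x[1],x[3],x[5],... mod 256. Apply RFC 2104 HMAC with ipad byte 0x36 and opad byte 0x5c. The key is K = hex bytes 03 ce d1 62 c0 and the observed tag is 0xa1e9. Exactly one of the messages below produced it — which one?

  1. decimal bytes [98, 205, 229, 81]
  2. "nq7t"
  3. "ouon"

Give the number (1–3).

Key hex bytes 03 ce d1 62 c0 is 5 bytes > B = 4, so hash it first: H(key) = 94 30, then zero-pad to 4 bytes: K' = 94 30 00 00.
K' ⊕ ipad = a2 06 36 36; K' ⊕ opad = c8 6c 5c 5c.
m1: inner = H(a2 06 36 36 62 cd e5 51) = 1f 5a; tag = H(c8 6c 5c 5c 1f 5a) = 4322
m2: inner = H(a2 06 36 36 6e 71 37 74) = 7d 21; tag = H(c8 6c 5c 5c 7d 21) = a1e9 ← matches
m3: inner = H(a2 06 36 36 6f 75 6f 6e) = b6 1f; tag = H(c8 6c 5c 5c b6 1f) = dae7

2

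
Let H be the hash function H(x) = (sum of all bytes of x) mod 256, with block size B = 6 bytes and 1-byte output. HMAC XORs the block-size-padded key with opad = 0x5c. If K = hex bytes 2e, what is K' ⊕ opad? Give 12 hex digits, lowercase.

Key hex bytes 2e is 1 byte ≤ B = 6; zero-pad to 6 bytes: K' = 2e 00 00 00 00 00.
XOR each byte with 0x5c: 2e⊕5c=72, 00⊕5c=5c, 00⊕5c=5c, 00⊕5c=5c, 00⊕5c=5c, 00⊕5c=5c.

725c5c5c5c5c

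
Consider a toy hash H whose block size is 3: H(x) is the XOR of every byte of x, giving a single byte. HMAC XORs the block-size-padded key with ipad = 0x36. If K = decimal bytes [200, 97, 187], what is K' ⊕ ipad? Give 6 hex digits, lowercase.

Key decimal bytes [200, 97, 187] = c8 61 bb is exactly B = 3 bytes: K' = c8 61 bb.
XOR each byte with 0x36: c8⊕36=fe, 61⊕36=57, bb⊕36=8d.

fe578d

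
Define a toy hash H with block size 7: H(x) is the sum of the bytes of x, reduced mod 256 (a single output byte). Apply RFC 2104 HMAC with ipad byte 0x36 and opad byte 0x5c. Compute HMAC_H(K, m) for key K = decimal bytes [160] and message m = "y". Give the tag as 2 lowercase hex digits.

Key decimal bytes [160] = a0 is 1 byte ≤ B = 7; zero-pad to 7 bytes: K' = a0 00 00 00 00 00 00.
K' ⊕ ipad = 96 36 36 36 36 36 36.  K' ⊕ opad = fc 5c 5c 5c 5c 5c 5c.
Inner input = (K'⊕ipad) ∥ m = 96 36 36 36 36 36 36 ∥ 79.
Inner hash: sum = 150+54+54+54+54+54+54+121 = 595; mod 256 = 83 → 53.
Outer input = (K'⊕opad) ∥ inner = fc 5c 5c 5c 5c 5c 5c ∥ 53.
Outer hash (tag): sum = 252+92+92+92+92+92+92+83 = 887; mod 256 = 119 → 77.

77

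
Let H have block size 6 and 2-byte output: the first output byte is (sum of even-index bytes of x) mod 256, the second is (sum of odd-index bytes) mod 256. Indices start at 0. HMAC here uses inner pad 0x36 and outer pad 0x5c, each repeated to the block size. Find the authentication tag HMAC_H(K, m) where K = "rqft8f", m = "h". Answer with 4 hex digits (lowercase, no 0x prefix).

d668

Key "rqft8f" = 72 71 66 74 38 66 is exactly B = 6 bytes: K' = 72 71 66 74 38 66.
K' ⊕ ipad = 44 47 50 42 0e 50.  K' ⊕ opad = 2e 2d 3a 28 64 3a.
Inner input = (K'⊕ipad) ∥ m = 44 47 50 42 0e 50 ∥ 68.
Inner hash: even-index sum = 266 mod 256 = 10; odd-index sum = 217 mod 256 = 217 → 0a d9.
Outer input = (K'⊕opad) ∥ inner = 2e 2d 3a 28 64 3a ∥ 0a d9.
Outer hash (tag): even-index sum = 214 mod 256 = 214; odd-index sum = 360 mod 256 = 104 → d6 68.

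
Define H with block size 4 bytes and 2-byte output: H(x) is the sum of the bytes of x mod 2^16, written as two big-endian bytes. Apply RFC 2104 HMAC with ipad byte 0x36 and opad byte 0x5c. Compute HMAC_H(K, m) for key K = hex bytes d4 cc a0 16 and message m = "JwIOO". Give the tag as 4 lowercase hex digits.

Key hex bytes d4 cc a0 16 is exactly B = 4 bytes: K' = d4 cc a0 16.
K' ⊕ ipad = e2 fa 96 20.  K' ⊕ opad = 88 90 fc 4a.
Inner input = (K'⊕ipad) ∥ m = e2 fa 96 20 ∥ 4a 77 49 4f 4f.
Inner hash: sum = 226+250+150+32+74+119+73+79+79 = 1082 → 04 3a.
Outer input = (K'⊕opad) ∥ inner = 88 90 fc 4a ∥ 04 3a.
Outer hash (tag): sum = 136+144+252+74+4+58 = 668 → 02 9c.

029c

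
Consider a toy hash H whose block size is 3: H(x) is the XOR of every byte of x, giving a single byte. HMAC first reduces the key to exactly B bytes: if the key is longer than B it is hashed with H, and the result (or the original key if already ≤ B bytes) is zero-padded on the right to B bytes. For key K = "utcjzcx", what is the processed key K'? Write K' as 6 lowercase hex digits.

|K| = 7 > B = 3, so first hash the key.
H(K): XOR 75⊕74⊕63⊕6a⊕7a⊕63⊕78 = 69.
Zero-pad H(K) = 69 to 3 bytes: K' = 69 00 00.

690000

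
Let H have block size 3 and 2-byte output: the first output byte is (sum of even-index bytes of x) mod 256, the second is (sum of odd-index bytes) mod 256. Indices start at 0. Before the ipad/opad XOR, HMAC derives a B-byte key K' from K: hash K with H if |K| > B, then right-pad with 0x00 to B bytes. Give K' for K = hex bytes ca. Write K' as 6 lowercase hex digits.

ca0000

Key hex bytes ca is 1 byte ≤ B = 3; zero-pad to 3 bytes: K' = ca 00 00.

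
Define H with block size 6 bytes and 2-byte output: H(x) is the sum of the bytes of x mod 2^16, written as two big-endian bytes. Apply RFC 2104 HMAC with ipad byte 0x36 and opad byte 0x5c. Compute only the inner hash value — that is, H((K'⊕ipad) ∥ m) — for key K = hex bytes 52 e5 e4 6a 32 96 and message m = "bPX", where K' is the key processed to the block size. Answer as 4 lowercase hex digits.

0413

Key hex bytes 52 e5 e4 6a 32 96 is exactly B = 6 bytes: K' = 52 e5 e4 6a 32 96.
K' ⊕ ipad = 64 d3 d2 5c 04 a0.
Inner input = 64 d3 d2 5c 04 a0 ∥ 62 50 58.
Inner hash: sum = 100+211+210+92+4+160+98+80+88 = 1043 → 04 13.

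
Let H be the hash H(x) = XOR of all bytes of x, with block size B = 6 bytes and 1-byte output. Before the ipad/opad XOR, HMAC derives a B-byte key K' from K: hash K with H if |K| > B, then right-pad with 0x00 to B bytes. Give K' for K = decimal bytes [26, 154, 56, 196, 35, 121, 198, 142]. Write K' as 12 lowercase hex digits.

|K| = 8 > B = 6, so first hash the key.
H(K): XOR 1a⊕9a⊕38⊕c4⊕23⊕79⊕c6⊕8e = 6e.
Zero-pad H(K) = 6e to 6 bytes: K' = 6e 00 00 00 00 00.

6e0000000000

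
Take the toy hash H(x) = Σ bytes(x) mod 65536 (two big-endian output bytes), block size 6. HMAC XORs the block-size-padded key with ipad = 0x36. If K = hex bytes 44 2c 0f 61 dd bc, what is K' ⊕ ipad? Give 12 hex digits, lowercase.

721a3957eb8a

Key hex bytes 44 2c 0f 61 dd bc is exactly B = 6 bytes: K' = 44 2c 0f 61 dd bc.
XOR each byte with 0x36: 44⊕36=72, 2c⊕36=1a, 0f⊕36=39, 61⊕36=57, dd⊕36=eb, bc⊕36=8a.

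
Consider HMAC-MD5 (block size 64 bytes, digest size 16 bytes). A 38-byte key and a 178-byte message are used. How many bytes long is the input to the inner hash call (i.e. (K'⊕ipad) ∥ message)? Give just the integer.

242

Key is 38 ≤ 64 bytes, zero-padded: |K'| = 64.
Inner input = (K'⊕ipad) ∥ m → 64 + 178 = 242 bytes.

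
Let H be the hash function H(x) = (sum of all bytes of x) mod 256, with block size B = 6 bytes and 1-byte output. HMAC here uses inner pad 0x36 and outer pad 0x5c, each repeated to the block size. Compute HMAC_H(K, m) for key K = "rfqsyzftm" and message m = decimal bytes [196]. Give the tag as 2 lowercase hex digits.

08

Key "rfqsyzftm" = 72 66 71 73 79 7a 66 74 6d is 9 bytes > B = 6, so hash it first: H(key) = f6, then zero-pad to 6 bytes: K' = f6 00 00 00 00 00.
K' ⊕ ipad = c0 36 36 36 36 36.  K' ⊕ opad = aa 5c 5c 5c 5c 5c.
Inner input = (K'⊕ipad) ∥ m = c0 36 36 36 36 36 ∥ c4.
Inner hash: sum = 192+54+54+54+54+54+196 = 658; mod 256 = 146 → 92.
Outer input = (K'⊕opad) ∥ inner = aa 5c 5c 5c 5c 5c ∥ 92.
Outer hash (tag): sum = 170+92+92+92+92+92+146 = 776; mod 256 = 8 → 08.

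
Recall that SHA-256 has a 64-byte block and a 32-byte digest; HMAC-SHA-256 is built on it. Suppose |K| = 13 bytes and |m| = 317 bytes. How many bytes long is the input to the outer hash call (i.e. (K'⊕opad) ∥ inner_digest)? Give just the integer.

Key is 13 ≤ 64 bytes, zero-padded: |K'| = 64.
Outer input = (K'⊕opad) ∥ H(inner) → 64 + 32 = 96 bytes.

96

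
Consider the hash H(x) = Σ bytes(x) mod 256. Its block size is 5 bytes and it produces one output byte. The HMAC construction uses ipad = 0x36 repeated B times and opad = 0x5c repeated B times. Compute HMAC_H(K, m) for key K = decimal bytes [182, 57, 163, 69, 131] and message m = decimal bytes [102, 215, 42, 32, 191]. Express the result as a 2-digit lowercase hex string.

d8

Key decimal bytes [182, 57, 163, 69, 131] = b6 39 a3 45 83 is exactly B = 5 bytes: K' = b6 39 a3 45 83.
K' ⊕ ipad = 80 0f 95 73 b5.  K' ⊕ opad = ea 65 ff 19 df.
Inner input = (K'⊕ipad) ∥ m = 80 0f 95 73 b5 ∥ 66 d7 2a 20 bf.
Inner hash: sum = 128+15+149+115+181+102+215+42+32+191 = 1170; mod 256 = 146 → 92.
Outer input = (K'⊕opad) ∥ inner = ea 65 ff 19 df ∥ 92.
Outer hash (tag): sum = 234+101+255+25+223+146 = 984; mod 256 = 216 → d8.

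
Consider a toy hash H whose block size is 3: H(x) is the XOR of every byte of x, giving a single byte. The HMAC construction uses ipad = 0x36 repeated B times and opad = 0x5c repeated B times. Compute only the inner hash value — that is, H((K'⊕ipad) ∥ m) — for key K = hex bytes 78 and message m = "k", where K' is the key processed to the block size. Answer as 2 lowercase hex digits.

Key hex bytes 78 is 1 byte ≤ B = 3; zero-pad to 3 bytes: K' = 78 00 00.
K' ⊕ ipad = 4e 36 36.
Inner input = 4e 36 36 ∥ 6b.
Inner hash: XOR 4e⊕36⊕36⊕6b = 25.

25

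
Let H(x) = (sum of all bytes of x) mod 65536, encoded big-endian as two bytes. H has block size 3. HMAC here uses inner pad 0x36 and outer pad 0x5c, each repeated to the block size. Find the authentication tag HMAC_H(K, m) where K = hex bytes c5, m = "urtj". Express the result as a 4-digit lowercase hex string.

Key hex bytes c5 is 1 byte ≤ B = 3; zero-pad to 3 bytes: K' = c5 00 00.
K' ⊕ ipad = f3 36 36.  K' ⊕ opad = 99 5c 5c.
Inner input = (K'⊕ipad) ∥ m = f3 36 36 ∥ 75 72 74 6a.
Inner hash: sum = 243+54+54+117+114+116+106 = 804 → 03 24.
Outer input = (K'⊕opad) ∥ inner = 99 5c 5c ∥ 03 24.
Outer hash (tag): sum = 153+92+92+3+36 = 376 → 01 78.

0178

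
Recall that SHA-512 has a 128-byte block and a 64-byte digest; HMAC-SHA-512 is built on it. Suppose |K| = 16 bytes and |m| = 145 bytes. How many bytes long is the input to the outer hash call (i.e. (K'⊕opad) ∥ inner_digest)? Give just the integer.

Key is 16 ≤ 128 bytes, zero-padded: |K'| = 128.
Outer input = (K'⊕opad) ∥ H(inner) → 128 + 64 = 192 bytes.

192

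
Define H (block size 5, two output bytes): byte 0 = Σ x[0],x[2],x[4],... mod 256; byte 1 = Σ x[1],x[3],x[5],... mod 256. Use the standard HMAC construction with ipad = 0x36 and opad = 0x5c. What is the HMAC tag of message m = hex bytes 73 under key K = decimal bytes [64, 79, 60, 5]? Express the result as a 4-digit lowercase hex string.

Key decimal bytes [64, 79, 60, 5] = 40 4f 3c 05 is 4 bytes ≤ B = 5; zero-pad to 5 bytes: K' = 40 4f 3c 05 00.
K' ⊕ ipad = 76 79 0a 33 36.  K' ⊕ opad = 1c 13 60 59 5c.
Inner input = (K'⊕ipad) ∥ m = 76 79 0a 33 36 ∥ 73.
Inner hash: even-index sum = 182 mod 256 = 182; odd-index sum = 287 mod 256 = 31 → b6 1f.
Outer input = (K'⊕opad) ∥ inner = 1c 13 60 59 5c ∥ b6 1f.
Outer hash (tag): even-index sum = 247 mod 256 = 247; odd-index sum = 290 mod 256 = 34 → f7 22.

f722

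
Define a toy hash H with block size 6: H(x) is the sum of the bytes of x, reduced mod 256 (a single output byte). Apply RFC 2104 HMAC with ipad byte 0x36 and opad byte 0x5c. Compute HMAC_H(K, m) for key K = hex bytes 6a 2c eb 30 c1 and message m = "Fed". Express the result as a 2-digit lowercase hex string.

57

Key hex bytes 6a 2c eb 30 c1 is 5 bytes ≤ B = 6; zero-pad to 6 bytes: K' = 6a 2c eb 30 c1 00.
K' ⊕ ipad = 5c 1a dd 06 f7 36.  K' ⊕ opad = 36 70 b7 6c 9d 5c.
Inner input = (K'⊕ipad) ∥ m = 5c 1a dd 06 f7 36 ∥ 46 65 64.
Inner hash: sum = 92+26+221+6+247+54+70+101+100 = 917; mod 256 = 149 → 95.
Outer input = (K'⊕opad) ∥ inner = 36 70 b7 6c 9d 5c ∥ 95.
Outer hash (tag): sum = 54+112+183+108+157+92+149 = 855; mod 256 = 87 → 57.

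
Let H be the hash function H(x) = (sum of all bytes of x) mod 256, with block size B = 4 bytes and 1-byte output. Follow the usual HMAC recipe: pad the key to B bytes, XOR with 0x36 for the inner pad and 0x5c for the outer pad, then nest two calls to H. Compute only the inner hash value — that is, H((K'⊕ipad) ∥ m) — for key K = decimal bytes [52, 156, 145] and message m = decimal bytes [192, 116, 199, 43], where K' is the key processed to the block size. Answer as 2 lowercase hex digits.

af

Key decimal bytes [52, 156, 145] = 34 9c 91 is 3 bytes ≤ B = 4; zero-pad to 4 bytes: K' = 34 9c 91 00.
K' ⊕ ipad = 02 aa a7 36.
Inner input = 02 aa a7 36 ∥ c0 74 c7 2b.
Inner hash: sum = 2+170+167+54+192+116+199+43 = 943; mod 256 = 175 → af.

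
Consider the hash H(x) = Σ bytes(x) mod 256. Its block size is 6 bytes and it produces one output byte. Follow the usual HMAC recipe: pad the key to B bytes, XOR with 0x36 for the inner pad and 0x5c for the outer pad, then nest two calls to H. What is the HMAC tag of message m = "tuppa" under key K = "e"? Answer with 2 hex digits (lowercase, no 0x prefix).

Key "e" = 65 is 1 byte ≤ B = 6; zero-pad to 6 bytes: K' = 65 00 00 00 00 00.
K' ⊕ ipad = 53 36 36 36 36 36.  K' ⊕ opad = 39 5c 5c 5c 5c 5c.
Inner input = (K'⊕ipad) ∥ m = 53 36 36 36 36 36 ∥ 74 75 70 70 61.
Inner hash: sum = 83+54+54+54+54+54+116+117+112+112+97 = 907; mod 256 = 139 → 8b.
Outer input = (K'⊕opad) ∥ inner = 39 5c 5c 5c 5c 5c ∥ 8b.
Outer hash (tag): sum = 57+92+92+92+92+92+139 = 656; mod 256 = 144 → 90.

90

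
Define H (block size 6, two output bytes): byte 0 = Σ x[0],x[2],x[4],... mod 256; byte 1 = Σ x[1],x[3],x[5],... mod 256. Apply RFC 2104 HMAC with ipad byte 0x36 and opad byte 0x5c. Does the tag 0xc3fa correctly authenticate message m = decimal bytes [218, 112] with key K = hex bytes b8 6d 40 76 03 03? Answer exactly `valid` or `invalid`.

Key hex bytes b8 6d 40 76 03 03 is exactly B = 6 bytes: K' = b8 6d 40 76 03 03.
K' ⊕ ipad = 8e 5b 76 40 35 35; K' ⊕ opad = e4 31 1c 2a 5f 5f.
Inner hash: even-index sum = 531 mod 256 = 19; odd-index sum = 320 mod 256 = 64 → 13 40.
Outer hash (recomputed tag): even-index sum = 370 mod 256 = 114; odd-index sum = 250 mod 256 = 250 → 72 fa.
Recomputed tag = 72fa; claimed = c3fa → mismatch.

invalid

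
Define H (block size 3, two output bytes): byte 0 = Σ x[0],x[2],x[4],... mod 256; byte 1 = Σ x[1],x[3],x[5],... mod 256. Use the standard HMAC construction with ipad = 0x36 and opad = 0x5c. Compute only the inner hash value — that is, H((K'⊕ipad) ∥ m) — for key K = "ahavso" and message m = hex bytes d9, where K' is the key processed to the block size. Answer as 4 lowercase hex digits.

3954

Key "ahavso" = 61 68 61 76 73 6f is 6 bytes > B = 3, so hash it first: H(key) = 35 4d, then zero-pad to 3 bytes: K' = 35 4d 00.
K' ⊕ ipad = 03 7b 36.
Inner input = 03 7b 36 ∥ d9.
Inner hash: even-index sum = 57 mod 256 = 57; odd-index sum = 340 mod 256 = 84 → 39 54.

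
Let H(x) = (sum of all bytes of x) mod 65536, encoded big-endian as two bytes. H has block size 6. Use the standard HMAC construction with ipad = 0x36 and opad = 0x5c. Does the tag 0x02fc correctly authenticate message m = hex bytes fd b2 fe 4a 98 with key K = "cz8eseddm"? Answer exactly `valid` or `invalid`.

valid

Key "cz8eseddm" = 63 7a 38 65 73 65 64 64 6d is 9 bytes > B = 6, so hash it first: H(key) = 03 87, then zero-pad to 6 bytes: K' = 03 87 00 00 00 00.
K' ⊕ ipad = 35 b1 36 36 36 36; K' ⊕ opad = 5f db 5c 5c 5c 5c.
Inner hash: sum = 53+177+54+54+54+54+253+178+254+74+152 = 1357 → 05 4d.
Outer hash (recomputed tag): sum = 95+219+92+92+92+92+5+77 = 764 → 02 fc.
Recomputed tag = 02fc; claimed = 02fc → match.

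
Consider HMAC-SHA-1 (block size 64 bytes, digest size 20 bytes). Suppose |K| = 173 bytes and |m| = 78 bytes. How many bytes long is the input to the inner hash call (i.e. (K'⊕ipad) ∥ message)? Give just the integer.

142

Key is 173 > 64 bytes, so it is hashed to 20 bytes then zero-padded to 64: |K'| = 64.
Inner input = (K'⊕ipad) ∥ m → 64 + 78 = 142 bytes.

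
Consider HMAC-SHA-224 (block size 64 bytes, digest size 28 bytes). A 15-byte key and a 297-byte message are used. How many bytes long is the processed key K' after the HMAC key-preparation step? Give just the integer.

64

Key is 15 ≤ 64 bytes, zero-padded: |K'| = 64.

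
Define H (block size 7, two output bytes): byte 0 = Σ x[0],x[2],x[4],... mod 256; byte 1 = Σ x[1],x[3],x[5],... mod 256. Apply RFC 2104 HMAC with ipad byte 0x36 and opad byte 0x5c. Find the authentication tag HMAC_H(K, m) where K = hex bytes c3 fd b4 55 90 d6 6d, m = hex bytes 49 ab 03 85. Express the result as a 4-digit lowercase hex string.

dedc

Key hex bytes c3 fd b4 55 90 d6 6d is exactly B = 7 bytes: K' = c3 fd b4 55 90 d6 6d.
K' ⊕ ipad = f5 cb 82 63 a6 e0 5b.  K' ⊕ opad = 9f a1 e8 09 cc 8a 31.
Inner input = (K'⊕ipad) ∥ m = f5 cb 82 63 a6 e0 5b ∥ 49 ab 03 85.
Inner hash: even-index sum = 936 mod 256 = 168; odd-index sum = 602 mod 256 = 90 → a8 5a.
Outer input = (K'⊕opad) ∥ inner = 9f a1 e8 09 cc 8a 31 ∥ a8 5a.
Outer hash (tag): even-index sum = 734 mod 256 = 222; odd-index sum = 476 mod 256 = 220 → de dc.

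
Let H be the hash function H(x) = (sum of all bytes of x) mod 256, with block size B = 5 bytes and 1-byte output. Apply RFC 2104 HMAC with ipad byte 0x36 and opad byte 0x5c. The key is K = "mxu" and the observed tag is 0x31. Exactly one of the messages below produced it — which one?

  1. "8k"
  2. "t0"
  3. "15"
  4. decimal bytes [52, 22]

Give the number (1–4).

1

Key "mxu" = 6d 78 75 is 3 bytes ≤ B = 5; zero-pad to 5 bytes: K' = 6d 78 75 00 00.
K' ⊕ ipad = 5b 4e 43 36 36; K' ⊕ opad = 31 24 29 5c 5c.
m1: inner = H(5b 4e 43 36 36 38 6b) = fb; tag = H(31 24 29 5c 5c fb) = 31 ← matches
m2: inner = H(5b 4e 43 36 36 74 30) = fc; tag = H(31 24 29 5c 5c fc) = 32
m3: inner = H(5b 4e 43 36 36 31 35) = be; tag = H(31 24 29 5c 5c be) = f4
m4: inner = H(5b 4e 43 36 36 34 16) = a2; tag = H(31 24 29 5c 5c a2) = d8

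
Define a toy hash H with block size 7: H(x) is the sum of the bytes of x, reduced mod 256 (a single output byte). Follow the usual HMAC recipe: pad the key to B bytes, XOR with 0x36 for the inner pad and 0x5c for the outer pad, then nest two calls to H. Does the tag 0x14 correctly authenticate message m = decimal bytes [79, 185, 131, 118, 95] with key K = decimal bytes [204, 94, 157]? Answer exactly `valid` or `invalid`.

invalid

Key decimal bytes [204, 94, 157] = cc 5e 9d is 3 bytes ≤ B = 7; zero-pad to 7 bytes: K' = cc 5e 9d 00 00 00 00.
K' ⊕ ipad = fa 68 ab 36 36 36 36; K' ⊕ opad = 90 02 c1 5c 5c 5c 5c.
Inner hash: sum = 250+104+171+54+54+54+54+79+185+131+118+95 = 1349; mod 256 = 69 → 45.
Outer hash (recomputed tag): sum = 144+2+193+92+92+92+92+69 = 776; mod 256 = 8 → 08.
Recomputed tag = 08; claimed = 14 → mismatch.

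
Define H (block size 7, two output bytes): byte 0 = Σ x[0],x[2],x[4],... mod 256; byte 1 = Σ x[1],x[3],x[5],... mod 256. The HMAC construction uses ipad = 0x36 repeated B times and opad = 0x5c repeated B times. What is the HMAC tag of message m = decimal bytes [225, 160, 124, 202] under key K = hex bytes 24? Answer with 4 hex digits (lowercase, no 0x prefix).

Key hex bytes 24 is 1 byte ≤ B = 7; zero-pad to 7 bytes: K' = 24 00 00 00 00 00 00.
K' ⊕ ipad = 12 36 36 36 36 36 36.  K' ⊕ opad = 78 5c 5c 5c 5c 5c 5c.
Inner input = (K'⊕ipad) ∥ m = 12 36 36 36 36 36 36 ∥ e1 a0 7c ca.
Inner hash: even-index sum = 542 mod 256 = 30; odd-index sum = 511 mod 256 = 255 → 1e ff.
Outer input = (K'⊕opad) ∥ inner = 78 5c 5c 5c 5c 5c 5c ∥ 1e ff.
Outer hash (tag): even-index sum = 651 mod 256 = 139; odd-index sum = 306 mod 256 = 50 → 8b 32.

8b32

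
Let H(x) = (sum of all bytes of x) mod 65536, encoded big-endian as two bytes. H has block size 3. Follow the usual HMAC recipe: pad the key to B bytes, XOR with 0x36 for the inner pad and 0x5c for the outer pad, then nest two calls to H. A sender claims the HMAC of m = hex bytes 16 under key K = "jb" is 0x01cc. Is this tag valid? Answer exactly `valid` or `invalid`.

Key "jb" = 6a 62 is 2 bytes ≤ B = 3; zero-pad to 3 bytes: K' = 6a 62 00.
K' ⊕ ipad = 5c 54 36; K' ⊕ opad = 36 3e 5c.
Inner hash: sum = 92+84+54+22 = 252 → 00 fc.
Outer hash (recomputed tag): sum = 54+62+92+0+252 = 460 → 01 cc.
Recomputed tag = 01cc; claimed = 01cc → match.

valid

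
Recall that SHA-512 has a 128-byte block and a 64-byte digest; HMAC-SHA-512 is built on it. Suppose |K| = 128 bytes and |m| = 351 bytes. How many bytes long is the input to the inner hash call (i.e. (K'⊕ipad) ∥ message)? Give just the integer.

Key is 128 ≤ 128 bytes, zero-padded: |K'| = 128.
Inner input = (K'⊕ipad) ∥ m → 128 + 351 = 479 bytes.

479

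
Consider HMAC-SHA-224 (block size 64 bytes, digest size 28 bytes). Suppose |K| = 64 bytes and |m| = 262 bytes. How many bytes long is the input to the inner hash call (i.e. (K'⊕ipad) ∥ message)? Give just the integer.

Key is 64 ≤ 64 bytes, zero-padded: |K'| = 64.
Inner input = (K'⊕ipad) ∥ m → 64 + 262 = 326 bytes.

326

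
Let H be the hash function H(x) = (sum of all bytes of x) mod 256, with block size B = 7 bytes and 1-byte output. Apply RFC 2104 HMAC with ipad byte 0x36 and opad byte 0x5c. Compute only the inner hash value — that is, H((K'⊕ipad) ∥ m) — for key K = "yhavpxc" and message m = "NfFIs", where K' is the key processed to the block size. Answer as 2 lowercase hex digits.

e3

Key "yhavpxc" = 79 68 61 76 70 78 63 is exactly B = 7 bytes: K' = 79 68 61 76 70 78 63.
K' ⊕ ipad = 4f 5e 57 40 46 4e 55.
Inner input = 4f 5e 57 40 46 4e 55 ∥ 4e 66 46 49 73.
Inner hash: sum = 79+94+87+64+70+78+85+78+102+70+73+115 = 995; mod 256 = 227 → e3.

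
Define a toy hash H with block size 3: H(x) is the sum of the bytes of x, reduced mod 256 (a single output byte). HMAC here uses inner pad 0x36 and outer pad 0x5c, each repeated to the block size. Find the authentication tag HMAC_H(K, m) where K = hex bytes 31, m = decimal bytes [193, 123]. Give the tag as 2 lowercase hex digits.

d4

Key hex bytes 31 is 1 byte ≤ B = 3; zero-pad to 3 bytes: K' = 31 00 00.
K' ⊕ ipad = 07 36 36.  K' ⊕ opad = 6d 5c 5c.
Inner input = (K'⊕ipad) ∥ m = 07 36 36 ∥ c1 7b.
Inner hash: sum = 7+54+54+193+123 = 431; mod 256 = 175 → af.
Outer input = (K'⊕opad) ∥ inner = 6d 5c 5c ∥ af.
Outer hash (tag): sum = 109+92+92+175 = 468; mod 256 = 212 → d4.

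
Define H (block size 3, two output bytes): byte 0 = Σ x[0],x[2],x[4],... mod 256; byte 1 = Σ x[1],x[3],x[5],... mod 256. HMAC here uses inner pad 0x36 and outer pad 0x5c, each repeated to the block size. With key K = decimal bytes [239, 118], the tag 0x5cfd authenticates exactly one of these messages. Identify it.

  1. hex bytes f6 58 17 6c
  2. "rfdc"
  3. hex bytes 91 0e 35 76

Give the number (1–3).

Key decimal bytes [239, 118] = ef 76 is 2 bytes ≤ B = 3; zero-pad to 3 bytes: K' = ef 76 00.
K' ⊕ ipad = d9 40 36; K' ⊕ opad = b3 2a 5c.
m1: inner = H(d9 40 36 f6 58 17 6c) = d3 4d; tag = H(b3 2a 5c d3 4d) = 5cfd ← matches
m2: inner = H(d9 40 36 72 66 64 63) = d8 16; tag = H(b3 2a 5c d8 16) = 2502
m3: inner = H(d9 40 36 91 0e 35 76) = 93 06; tag = H(b3 2a 5c 93 06) = 15bd

1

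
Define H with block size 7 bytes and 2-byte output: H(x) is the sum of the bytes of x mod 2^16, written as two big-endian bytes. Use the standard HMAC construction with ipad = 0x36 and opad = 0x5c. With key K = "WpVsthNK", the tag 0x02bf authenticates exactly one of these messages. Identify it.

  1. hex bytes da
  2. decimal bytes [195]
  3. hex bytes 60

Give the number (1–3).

Key "WpVsthNK" = 57 70 56 73 74 68 4e 4b is 8 bytes > B = 7, so hash it first: H(key) = 03 05, then zero-pad to 7 bytes: K' = 03 05 00 00 00 00 00.
K' ⊕ ipad = 35 33 36 36 36 36 36; K' ⊕ opad = 5f 59 5c 5c 5c 5c 5c.
m1: inner = H(35 33 36 36 36 36 36 da) = 02 50; tag = H(5f 59 5c 5c 5c 5c 5c 02 50) = 02d6
m2: inner = H(35 33 36 36 36 36 36 c3) = 02 39; tag = H(5f 59 5c 5c 5c 5c 5c 02 39) = 02bf ← matches
m3: inner = H(35 33 36 36 36 36 36 60) = 01 d6; tag = H(5f 59 5c 5c 5c 5c 5c 01 d6) = 035b

2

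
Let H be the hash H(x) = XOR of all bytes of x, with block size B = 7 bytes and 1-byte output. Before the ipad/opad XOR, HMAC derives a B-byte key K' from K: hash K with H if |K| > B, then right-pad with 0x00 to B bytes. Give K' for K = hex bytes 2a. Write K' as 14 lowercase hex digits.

2a000000000000

Key hex bytes 2a is 1 byte ≤ B = 7; zero-pad to 7 bytes: K' = 2a 00 00 00 00 00 00.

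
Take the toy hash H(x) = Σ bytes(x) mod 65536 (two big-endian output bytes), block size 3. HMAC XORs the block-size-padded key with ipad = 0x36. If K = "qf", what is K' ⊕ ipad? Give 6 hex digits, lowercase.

Key "qf" = 71 66 is 2 bytes ≤ B = 3; zero-pad to 3 bytes: K' = 71 66 00.
XOR each byte with 0x36: 71⊕36=47, 66⊕36=50, 00⊕36=36.

475036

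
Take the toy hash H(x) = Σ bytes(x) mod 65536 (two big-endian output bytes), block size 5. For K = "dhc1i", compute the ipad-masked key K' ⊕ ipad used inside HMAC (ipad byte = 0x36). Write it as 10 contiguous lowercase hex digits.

525e55075f

Key "dhc1i" = 64 68 63 31 69 is exactly B = 5 bytes: K' = 64 68 63 31 69.
XOR each byte with 0x36: 64⊕36=52, 68⊕36=5e, 63⊕36=55, 31⊕36=07, 69⊕36=5f.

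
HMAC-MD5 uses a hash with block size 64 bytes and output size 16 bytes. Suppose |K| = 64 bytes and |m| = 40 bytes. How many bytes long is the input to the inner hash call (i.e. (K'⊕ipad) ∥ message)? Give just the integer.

Key is 64 ≤ 64 bytes, zero-padded: |K'| = 64.
Inner input = (K'⊕ipad) ∥ m → 64 + 40 = 104 bytes.

104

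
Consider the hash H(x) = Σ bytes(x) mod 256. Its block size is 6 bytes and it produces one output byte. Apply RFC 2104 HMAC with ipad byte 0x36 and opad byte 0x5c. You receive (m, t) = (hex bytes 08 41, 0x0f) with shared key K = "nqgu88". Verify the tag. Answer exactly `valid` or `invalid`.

invalid

Key "nqgu88" = 6e 71 67 75 38 38 is exactly B = 6 bytes: K' = 6e 71 67 75 38 38.
K' ⊕ ipad = 58 47 51 43 0e 0e; K' ⊕ opad = 32 2d 3b 29 64 64.
Inner hash: sum = 88+71+81+67+14+14+8+65 = 408; mod 256 = 152 → 98.
Outer hash (recomputed tag): sum = 50+45+59+41+100+100+152 = 547; mod 256 = 35 → 23.
Recomputed tag = 23; claimed = 0f → mismatch.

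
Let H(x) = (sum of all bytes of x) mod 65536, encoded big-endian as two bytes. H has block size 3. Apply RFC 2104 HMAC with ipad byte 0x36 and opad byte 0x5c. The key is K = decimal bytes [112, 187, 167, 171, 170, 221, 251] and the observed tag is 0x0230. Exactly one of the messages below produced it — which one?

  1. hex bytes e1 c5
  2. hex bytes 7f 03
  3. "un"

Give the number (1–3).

1

Key decimal bytes [112, 187, 167, 171, 170, 221, 251] = 70 bb a7 ab aa dd fb is 7 bytes > B = 3, so hash it first: H(key) = 04 ff, then zero-pad to 3 bytes: K' = 04 ff 00.
K' ⊕ ipad = 32 c9 36; K' ⊕ opad = 58 a3 5c.
m1: inner = H(32 c9 36 e1 c5) = 02 d7; tag = H(58 a3 5c 02 d7) = 0230 ← matches
m2: inner = H(32 c9 36 7f 03) = 01 b3; tag = H(58 a3 5c 01 b3) = 020b
m3: inner = H(32 c9 36 75 6e) = 02 14; tag = H(58 a3 5c 02 14) = 016d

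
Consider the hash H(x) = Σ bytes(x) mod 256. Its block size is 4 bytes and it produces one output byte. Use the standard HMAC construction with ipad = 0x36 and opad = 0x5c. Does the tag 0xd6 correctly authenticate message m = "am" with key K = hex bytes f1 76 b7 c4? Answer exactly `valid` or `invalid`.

invalid

Key hex bytes f1 76 b7 c4 is exactly B = 4 bytes: K' = f1 76 b7 c4.
K' ⊕ ipad = c7 40 81 f2; K' ⊕ opad = ad 2a eb 98.
Inner hash: sum = 199+64+129+242+97+109 = 840; mod 256 = 72 → 48.
Outer hash (recomputed tag): sum = 173+42+235+152+72 = 674; mod 256 = 162 → a2.
Recomputed tag = a2; claimed = d6 → mismatch.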